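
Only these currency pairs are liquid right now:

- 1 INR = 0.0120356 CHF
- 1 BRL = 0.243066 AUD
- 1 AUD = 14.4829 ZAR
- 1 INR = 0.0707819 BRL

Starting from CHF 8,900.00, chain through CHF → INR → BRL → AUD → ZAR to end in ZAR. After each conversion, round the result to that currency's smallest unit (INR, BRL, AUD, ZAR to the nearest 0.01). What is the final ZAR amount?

CHF 8,900.00 ÷ 0.0120356 = INR 739,472.90
INR 739,472.90 × 0.0707819 = BRL 52,341.30
BRL 52,341.30 × 0.243066 = AUD 12,722.39
AUD 12,722.39 × 14.4829 = ZAR 184,257.10

ZAR 184,257.10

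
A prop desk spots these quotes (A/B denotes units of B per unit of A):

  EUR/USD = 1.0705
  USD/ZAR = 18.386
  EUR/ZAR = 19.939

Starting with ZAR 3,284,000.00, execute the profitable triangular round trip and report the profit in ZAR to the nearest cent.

Profitable loop is ZAR → USD → EUR → ZAR:
ZAR 3,284,000.00 ÷ 18.386 = USD 178,614.16
USD 178,614.16 ÷ 1.0705 = EUR 166,851.16
EUR 166,851.16 × 19.939 = ZAR 3,326,845.21
Profit = ZAR 3,326,845.21 − ZAR 3,284,000.00

Profit: ZAR 42,845.21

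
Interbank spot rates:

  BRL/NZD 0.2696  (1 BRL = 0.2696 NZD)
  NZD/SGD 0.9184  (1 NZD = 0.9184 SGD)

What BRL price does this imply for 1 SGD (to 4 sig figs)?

1 SGD ÷ 0.9184 = 1.08885 NZD
1.08885 NZD ÷ 0.2696 = 4.03876 BRL

SGD/BRL = 4.039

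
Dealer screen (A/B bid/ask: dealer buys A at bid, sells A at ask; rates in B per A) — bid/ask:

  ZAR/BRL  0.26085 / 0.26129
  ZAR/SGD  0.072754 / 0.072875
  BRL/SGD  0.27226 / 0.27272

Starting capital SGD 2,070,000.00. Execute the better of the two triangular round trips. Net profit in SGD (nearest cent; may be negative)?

Net profit: SGD 43,427.94

Best loop SGD → BRL → ZAR → SGD:
SGD 2,070,000.00 ÷ 0.27272 (buy BRL at ask) = BRL 7,590,202.41
BRL 7,590,202.41 ÷ 0.26129 (buy ZAR at ask) = ZAR 29,048,958.65
ZAR 29,048,958.65 × 0.072754 (sell ZAR at bid) = SGD 2,113,427.94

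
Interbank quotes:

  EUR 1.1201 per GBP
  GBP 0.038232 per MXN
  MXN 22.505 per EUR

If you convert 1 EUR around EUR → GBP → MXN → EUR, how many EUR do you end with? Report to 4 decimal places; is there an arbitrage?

1.0376 (arbitrage exists)

Around EUR → GBP → MXN → EUR: 1 ÷ 1.1201 ÷ 0.038232 ÷ 22.505 = 1.037617
Product > 1; profitable direction is EUR → GBP → MXN → EUR.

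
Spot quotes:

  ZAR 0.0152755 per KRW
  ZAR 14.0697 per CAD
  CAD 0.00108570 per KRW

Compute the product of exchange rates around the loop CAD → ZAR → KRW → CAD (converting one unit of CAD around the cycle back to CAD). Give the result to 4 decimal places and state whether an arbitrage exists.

Around CAD → ZAR → KRW → CAD: 1 × 14.0697 ÷ 0.0152755 × 0.00108570 = 0.999998
Product ≈ 1 (deviation 0.000%, within rounding noise).

1.0000 (no arbitrage)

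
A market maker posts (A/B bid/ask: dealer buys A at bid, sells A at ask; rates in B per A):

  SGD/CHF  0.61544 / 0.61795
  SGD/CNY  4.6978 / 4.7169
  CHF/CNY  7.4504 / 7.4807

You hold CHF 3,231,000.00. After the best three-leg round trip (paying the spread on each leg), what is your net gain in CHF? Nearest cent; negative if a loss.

Best loop CHF → SGD → CNY → CHF:
CHF 3,231,000.00 ÷ 0.61795 (buy SGD at ask) = SGD 5,228,578.36
SGD 5,228,578.36 × 4.6978 (sell SGD at bid) = CNY 24,562,815.44
CNY 24,562,815.44 ÷ 7.4807 (buy CHF at ask) = CHF 3,283,491.58

Net profit: CHF 52,491.58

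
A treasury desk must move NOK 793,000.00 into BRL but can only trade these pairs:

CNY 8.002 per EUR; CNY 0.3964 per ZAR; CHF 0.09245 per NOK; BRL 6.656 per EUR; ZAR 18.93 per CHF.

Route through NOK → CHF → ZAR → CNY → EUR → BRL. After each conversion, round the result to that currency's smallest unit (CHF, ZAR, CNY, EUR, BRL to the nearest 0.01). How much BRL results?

NOK 793,000.00 × 0.09245 = CHF 73,312.85
CHF 73,312.85 × 18.93 = ZAR 1,387,812.25
ZAR 1,387,812.25 × 0.3964 = CNY 550,128.78
CNY 550,128.78 ÷ 8.002 = EUR 68,748.91
EUR 68,748.91 × 6.656 = BRL 457,592.74

BRL 457,592.74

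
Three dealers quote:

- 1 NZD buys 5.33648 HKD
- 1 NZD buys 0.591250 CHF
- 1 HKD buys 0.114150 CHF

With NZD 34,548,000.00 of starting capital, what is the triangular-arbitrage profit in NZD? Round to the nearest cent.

Profit: NZD 1,046,472.33

Profitable loop is NZD → HKD → CHF → NZD:
NZD 34,548,000.00 × 5.33648 = HKD 184,364,711.04
HKD 184,364,711.04 × 0.114150 = CHF 21,045,231.77
CHF 21,045,231.77 ÷ 0.591250 = NZD 35,594,472.33
Profit = NZD 35,594,472.33 − NZD 34,548,000.00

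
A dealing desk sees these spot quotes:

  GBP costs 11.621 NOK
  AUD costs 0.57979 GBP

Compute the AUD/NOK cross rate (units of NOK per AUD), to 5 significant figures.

AUD/NOK = 6.7377

1 AUD × 0.57979 = 0.57979 GBP
0.57979 GBP × 11.621 = 6.73774 NOK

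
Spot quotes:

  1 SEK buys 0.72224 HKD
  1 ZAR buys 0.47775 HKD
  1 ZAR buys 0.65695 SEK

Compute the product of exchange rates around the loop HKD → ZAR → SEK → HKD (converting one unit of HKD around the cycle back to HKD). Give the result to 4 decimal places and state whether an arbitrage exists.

0.9931 (arbitrage exists)

Around HKD → ZAR → SEK → HKD: 1 ÷ 0.47775 × 0.65695 × 0.72224 = 0.993146
Product < 1; profitable direction is HKD → SEK → ZAR → HKD.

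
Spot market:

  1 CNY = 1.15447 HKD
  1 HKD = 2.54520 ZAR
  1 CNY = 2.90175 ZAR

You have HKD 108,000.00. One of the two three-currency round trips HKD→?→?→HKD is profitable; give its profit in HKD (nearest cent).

Profit: HKD 1,362.47

Profitable loop is HKD → ZAR → CNY → HKD:
HKD 108,000.00 × 2.54520 = ZAR 274,881.60
ZAR 274,881.60 ÷ 2.90175 = CNY 94,729.59
CNY 94,729.59 × 1.15447 = HKD 109,362.47
Profit = HKD 109,362.47 − HKD 108,000.00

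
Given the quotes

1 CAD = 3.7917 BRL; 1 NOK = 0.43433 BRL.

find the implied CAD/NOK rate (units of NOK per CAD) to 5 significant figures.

1 CAD × 3.7917 = 3.7917 BRL
3.7917 BRL ÷ 0.43433 = 8.73 NOK

CAD/NOK = 8.7300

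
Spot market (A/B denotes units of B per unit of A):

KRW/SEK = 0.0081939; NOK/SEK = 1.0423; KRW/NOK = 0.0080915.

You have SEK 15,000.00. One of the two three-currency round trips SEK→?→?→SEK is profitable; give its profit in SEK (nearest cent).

Profit: SEK 439.11

Profitable loop is SEK → KRW → NOK → SEK:
SEK 15,000.00 ÷ 0.0081939 = KRW 1,830,630
KRW 1,830,630 × 0.0080915 = NOK 14,812.54
NOK 14,812.54 × 1.0423 = SEK 15,439.11
Profit = SEK 15,439.11 − SEK 15,000.00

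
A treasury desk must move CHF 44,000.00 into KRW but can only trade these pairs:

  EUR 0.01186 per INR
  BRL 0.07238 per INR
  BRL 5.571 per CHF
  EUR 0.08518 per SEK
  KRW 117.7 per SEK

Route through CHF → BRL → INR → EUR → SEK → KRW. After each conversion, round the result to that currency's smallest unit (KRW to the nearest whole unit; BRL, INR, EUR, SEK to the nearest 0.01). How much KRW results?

CHF 44,000.00 × 5.571 = BRL 245,124.00
BRL 245,124.00 ÷ 0.07238 = INR 3,386,626.14
INR 3,386,626.14 × 0.01186 = EUR 40,165.39
EUR 40,165.39 ÷ 0.08518 = SEK 471,535.45
SEK 471,535.45 × 117.7 = KRW 55,499,722

KRW 55,499,722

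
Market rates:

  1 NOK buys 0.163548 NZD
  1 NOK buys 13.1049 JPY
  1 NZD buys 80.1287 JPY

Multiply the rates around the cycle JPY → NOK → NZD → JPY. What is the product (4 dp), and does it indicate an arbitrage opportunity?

Around JPY → NOK → NZD → JPY: 1 ÷ 13.1049 × 0.163548 × 80.1287 = 0.999999
Product ≈ 1 (deviation 0.000%, within rounding noise).

1.0000 (no arbitrage)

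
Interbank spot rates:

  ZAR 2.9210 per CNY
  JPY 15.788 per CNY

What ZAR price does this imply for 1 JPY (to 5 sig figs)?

JPY/ZAR = 0.18501

1 JPY ÷ 15.788 = 0.0633392 CNY
0.0633392 CNY × 2.9210 = 0.185014 ZAR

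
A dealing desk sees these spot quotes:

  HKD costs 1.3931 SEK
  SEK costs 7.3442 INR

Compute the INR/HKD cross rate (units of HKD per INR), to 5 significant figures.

INR/HKD = 0.097740

1 INR ÷ 7.3442 = 0.136162 SEK
0.136162 SEK ÷ 1.3931 = 0.0977402 HKD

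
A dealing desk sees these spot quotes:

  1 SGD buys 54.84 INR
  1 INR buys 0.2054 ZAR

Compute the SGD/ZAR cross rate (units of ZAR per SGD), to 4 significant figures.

1 SGD × 54.84 = 54.84 INR
54.84 INR × 0.2054 = 11.2641 ZAR

SGD/ZAR = 11.26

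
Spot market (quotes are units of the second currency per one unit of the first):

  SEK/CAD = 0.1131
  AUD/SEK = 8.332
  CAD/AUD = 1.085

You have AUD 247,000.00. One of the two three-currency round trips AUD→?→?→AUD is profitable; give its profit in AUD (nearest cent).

Profitable loop is AUD → SEK → CAD → AUD:
AUD 247,000.00 × 8.332 = SEK 2,058,004.00
SEK 2,058,004.00 × 0.1131 = CAD 232,760.25
CAD 232,760.25 × 1.085 = AUD 252,544.87
Profit = AUD 252,544.87 − AUD 247,000.00

Profit: AUD 5,544.87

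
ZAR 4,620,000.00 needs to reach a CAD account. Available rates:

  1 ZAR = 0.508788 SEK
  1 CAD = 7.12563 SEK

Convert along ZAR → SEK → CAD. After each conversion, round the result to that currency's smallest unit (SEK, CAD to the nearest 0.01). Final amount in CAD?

CAD 329,879.68

ZAR 4,620,000.00 × 0.508788 = SEK 2,350,600.56
SEK 2,350,600.56 ÷ 7.12563 = CAD 329,879.68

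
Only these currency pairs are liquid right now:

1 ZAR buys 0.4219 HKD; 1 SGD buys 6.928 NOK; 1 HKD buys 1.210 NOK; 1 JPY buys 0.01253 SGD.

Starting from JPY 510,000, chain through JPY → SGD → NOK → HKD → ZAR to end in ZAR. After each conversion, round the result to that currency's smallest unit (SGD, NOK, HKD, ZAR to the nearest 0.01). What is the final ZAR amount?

ZAR 86,722.99

JPY 510,000 × 0.01253 = SGD 6,390.30
SGD 6,390.30 × 6.928 = NOK 44,272.00
NOK 44,272.00 ÷ 1.210 = HKD 36,588.43
HKD 36,588.43 ÷ 0.4219 = ZAR 86,722.99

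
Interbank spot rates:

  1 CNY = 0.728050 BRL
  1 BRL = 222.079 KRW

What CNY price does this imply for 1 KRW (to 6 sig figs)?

1 KRW ÷ 222.079 = 0.0045029 BRL
0.0045029 BRL ÷ 0.728050 = 0.00618488 CNY

KRW/CNY = 0.00618488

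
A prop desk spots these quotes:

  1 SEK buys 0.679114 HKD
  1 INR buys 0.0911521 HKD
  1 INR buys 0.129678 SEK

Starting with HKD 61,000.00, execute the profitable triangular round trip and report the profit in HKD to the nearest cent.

Profitable loop is HKD → SEK → INR → HKD:
HKD 61,000.00 ÷ 0.679114 = SEK 89,822.92
SEK 89,822.92 ÷ 0.129678 = INR 692,661.18
INR 692,661.18 × 0.0911521 = HKD 63,137.52
Profit = HKD 63,137.52 − HKD 61,000.00

Profit: HKD 2,137.52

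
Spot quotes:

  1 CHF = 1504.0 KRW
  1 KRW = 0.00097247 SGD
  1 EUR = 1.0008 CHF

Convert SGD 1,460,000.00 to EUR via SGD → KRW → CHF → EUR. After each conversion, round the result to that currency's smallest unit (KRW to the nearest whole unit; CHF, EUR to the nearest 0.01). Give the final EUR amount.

SGD 1,460,000.00 ÷ 0.00097247 = KRW 1,501,331,661
KRW 1,501,331,661 ÷ 1504.0 = CHF 998,225.84
CHF 998,225.84 ÷ 1.0008 = EUR 997,427.90

EUR 997,427.90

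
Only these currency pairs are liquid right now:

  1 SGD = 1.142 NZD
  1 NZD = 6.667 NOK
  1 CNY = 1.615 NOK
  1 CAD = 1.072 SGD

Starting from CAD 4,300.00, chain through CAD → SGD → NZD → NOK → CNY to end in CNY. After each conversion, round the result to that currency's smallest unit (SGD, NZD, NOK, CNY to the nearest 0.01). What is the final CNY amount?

CNY 21,731.36

CAD 4,300.00 × 1.072 = SGD 4,609.60
SGD 4,609.60 × 1.142 = NZD 5,264.16
NZD 5,264.16 × 6.667 = NOK 35,096.15
NOK 35,096.15 ÷ 1.615 = CNY 21,731.36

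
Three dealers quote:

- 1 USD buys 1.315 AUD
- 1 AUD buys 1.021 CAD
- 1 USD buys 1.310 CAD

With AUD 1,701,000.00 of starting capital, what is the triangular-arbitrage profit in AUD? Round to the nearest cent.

Profitable loop is AUD → CAD → USD → AUD:
AUD 1,701,000.00 × 1.021 = CAD 1,736,721.00
CAD 1,736,721.00 ÷ 1.310 = USD 1,325,741.22
USD 1,325,741.22 × 1.315 = AUD 1,743,349.71
Profit = AUD 1,743,349.71 − AUD 1,701,000.00

Profit: AUD 42,349.71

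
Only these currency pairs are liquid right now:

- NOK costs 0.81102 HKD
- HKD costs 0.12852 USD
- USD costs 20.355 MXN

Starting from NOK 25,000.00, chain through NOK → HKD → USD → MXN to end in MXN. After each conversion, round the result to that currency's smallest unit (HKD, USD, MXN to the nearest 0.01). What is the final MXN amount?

NOK 25,000.00 × 0.81102 = HKD 20,275.50
HKD 20,275.50 × 0.12852 = USD 2,605.81
USD 2,605.81 × 20.355 = MXN 53,041.26

MXN 53,041.26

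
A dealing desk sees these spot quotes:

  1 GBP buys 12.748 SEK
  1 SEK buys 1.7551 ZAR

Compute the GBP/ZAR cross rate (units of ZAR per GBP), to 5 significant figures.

GBP/ZAR = 22.374

1 GBP × 12.748 = 12.748 SEK
12.748 SEK × 1.7551 = 22.374 ZAR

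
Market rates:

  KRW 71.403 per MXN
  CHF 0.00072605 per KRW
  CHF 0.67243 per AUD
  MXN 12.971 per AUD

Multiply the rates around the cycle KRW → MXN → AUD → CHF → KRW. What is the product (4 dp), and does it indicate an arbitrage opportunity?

Around KRW → MXN → AUD → CHF → KRW: 1 ÷ 71.403 ÷ 12.971 × 0.67243 ÷ 0.00072605 = 0.999978
Product ≈ 1 (deviation 0.002%, within rounding noise).

1.0000 (no arbitrage)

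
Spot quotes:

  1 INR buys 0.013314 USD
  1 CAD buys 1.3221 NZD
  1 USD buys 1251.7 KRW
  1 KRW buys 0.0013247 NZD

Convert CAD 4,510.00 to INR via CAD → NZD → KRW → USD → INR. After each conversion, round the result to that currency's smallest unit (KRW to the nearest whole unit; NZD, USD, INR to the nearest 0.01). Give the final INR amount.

CAD 4,510.00 × 1.3221 = NZD 5,962.67
NZD 5,962.67 ÷ 0.0013247 = KRW 4,501,147
KRW 4,501,147 ÷ 1251.7 = USD 3,596.03
USD 3,596.03 ÷ 0.013314 = INR 270,093.89

INR 270,093.89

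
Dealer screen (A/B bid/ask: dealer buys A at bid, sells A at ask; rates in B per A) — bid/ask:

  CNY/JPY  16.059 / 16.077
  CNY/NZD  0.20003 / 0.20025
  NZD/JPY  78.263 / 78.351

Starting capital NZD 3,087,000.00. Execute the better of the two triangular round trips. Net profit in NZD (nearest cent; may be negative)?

Net profit: NZD 72,643.32

Best loop NZD → CNY → JPY → NZD:
NZD 3,087,000.00 ÷ 0.20025 (buy CNY at ask) = CNY 15,415,730.34
CNY 15,415,730.34 × 16.059 (sell CNY at bid) = JPY 247,561,213
JPY 247,561,213 ÷ 78.351 (buy NZD at ask) = NZD 3,159,643.32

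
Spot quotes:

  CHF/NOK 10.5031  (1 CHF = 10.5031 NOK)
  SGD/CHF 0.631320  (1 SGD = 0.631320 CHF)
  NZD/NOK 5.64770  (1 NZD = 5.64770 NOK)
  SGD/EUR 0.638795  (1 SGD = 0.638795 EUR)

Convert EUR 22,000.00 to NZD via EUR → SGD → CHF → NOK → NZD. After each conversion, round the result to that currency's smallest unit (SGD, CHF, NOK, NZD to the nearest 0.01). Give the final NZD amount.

NZD 40,434.92

EUR 22,000.00 ÷ 0.638795 = SGD 34,439.84
SGD 34,439.84 × 0.631320 = CHF 21,742.56
CHF 21,742.56 × 10.5031 = NOK 228,364.28
NOK 228,364.28 ÷ 5.64770 = NZD 40,434.92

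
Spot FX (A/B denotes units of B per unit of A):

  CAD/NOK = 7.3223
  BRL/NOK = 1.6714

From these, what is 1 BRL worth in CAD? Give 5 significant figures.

1 BRL × 1.6714 = 1.6714 NOK
1.6714 NOK ÷ 7.3223 = 0.228262 CAD

BRL/CAD = 0.22826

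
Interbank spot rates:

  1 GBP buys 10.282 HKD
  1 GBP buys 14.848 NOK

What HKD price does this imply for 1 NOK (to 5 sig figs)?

1 NOK ÷ 14.848 = 0.0673491 GBP
0.0673491 GBP × 10.282 = 0.692484 HKD

NOK/HKD = 0.69248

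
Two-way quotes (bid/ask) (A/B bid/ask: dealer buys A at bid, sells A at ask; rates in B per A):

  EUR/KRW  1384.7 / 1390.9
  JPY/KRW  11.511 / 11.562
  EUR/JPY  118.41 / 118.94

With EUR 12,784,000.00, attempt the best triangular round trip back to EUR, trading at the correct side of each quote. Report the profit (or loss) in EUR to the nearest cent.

Best loop EUR → KRW → JPY → EUR:
EUR 12,784,000.00 × 1384.7 (sell EUR at bid) = KRW 17,702,004,800
KRW 17,702,004,800 ÷ 11.562 (buy JPY at ask) = JPY 1,531,050,407
JPY 1,531,050,407 ÷ 118.94 (buy EUR at ask) = EUR 12,872,460.12

Net profit: EUR 88,460.12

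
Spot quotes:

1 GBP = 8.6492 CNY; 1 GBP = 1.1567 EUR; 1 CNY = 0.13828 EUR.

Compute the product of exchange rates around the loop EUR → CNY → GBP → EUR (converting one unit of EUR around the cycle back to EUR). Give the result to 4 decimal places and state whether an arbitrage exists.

0.9671 (arbitrage exists)

Around EUR → CNY → GBP → EUR: 1 ÷ 0.13828 ÷ 8.6492 × 1.1567 = 0.967131
Product < 1; profitable direction is EUR → GBP → CNY → EUR.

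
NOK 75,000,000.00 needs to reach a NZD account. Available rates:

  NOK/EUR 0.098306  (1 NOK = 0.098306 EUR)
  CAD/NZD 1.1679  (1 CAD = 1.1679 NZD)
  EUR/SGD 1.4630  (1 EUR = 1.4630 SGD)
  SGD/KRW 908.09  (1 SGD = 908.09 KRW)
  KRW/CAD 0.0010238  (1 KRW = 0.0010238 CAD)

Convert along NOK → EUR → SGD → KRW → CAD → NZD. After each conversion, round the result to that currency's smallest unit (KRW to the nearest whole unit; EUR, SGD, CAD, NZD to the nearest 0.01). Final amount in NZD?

NOK 75,000,000.00 × 0.098306 = EUR 7,372,950.00
EUR 7,372,950.00 × 1.4630 = SGD 10,786,625.85
SGD 10,786,625.85 × 908.09 = KRW 9,795,227,068
KRW 9,795,227,068 × 0.0010238 = CAD 10,028,353.47
CAD 10,028,353.47 × 1.1679 = NZD 11,712,114.02

NZD 11,712,114.02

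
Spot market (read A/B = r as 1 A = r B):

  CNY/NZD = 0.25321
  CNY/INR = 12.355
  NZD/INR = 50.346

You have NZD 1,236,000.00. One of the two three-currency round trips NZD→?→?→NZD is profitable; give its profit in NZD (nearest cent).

Profit: NZD 39,326.97

Profitable loop is NZD → INR → CNY → NZD:
NZD 1,236,000.00 × 50.346 = INR 62,227,656.00
INR 62,227,656.00 ÷ 12.355 = CNY 5,036,637.47
CNY 5,036,637.47 × 0.25321 = NZD 1,275,326.97
Profit = NZD 1,275,326.97 − NZD 1,236,000.00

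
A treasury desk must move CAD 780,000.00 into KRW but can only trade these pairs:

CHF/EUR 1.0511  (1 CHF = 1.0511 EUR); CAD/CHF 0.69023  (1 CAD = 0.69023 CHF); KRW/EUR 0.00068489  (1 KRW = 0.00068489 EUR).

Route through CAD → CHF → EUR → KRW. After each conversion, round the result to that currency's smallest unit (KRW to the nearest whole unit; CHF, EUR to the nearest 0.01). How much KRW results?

KRW 826,250,332

CAD 780,000.00 × 0.69023 = CHF 538,379.40
CHF 538,379.40 × 1.0511 = EUR 565,890.59
EUR 565,890.59 ÷ 0.00068489 = KRW 826,250,332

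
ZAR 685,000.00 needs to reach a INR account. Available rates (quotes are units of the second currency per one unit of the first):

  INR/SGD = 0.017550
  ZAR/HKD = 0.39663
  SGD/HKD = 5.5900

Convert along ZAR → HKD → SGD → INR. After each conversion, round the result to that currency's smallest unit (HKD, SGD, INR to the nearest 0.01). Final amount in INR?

ZAR 685,000.00 × 0.39663 = HKD 271,691.55
HKD 271,691.55 ÷ 5.5900 = SGD 48,603.14
SGD 48,603.14 ÷ 0.017550 = INR 2,769,409.69

INR 2,769,409.69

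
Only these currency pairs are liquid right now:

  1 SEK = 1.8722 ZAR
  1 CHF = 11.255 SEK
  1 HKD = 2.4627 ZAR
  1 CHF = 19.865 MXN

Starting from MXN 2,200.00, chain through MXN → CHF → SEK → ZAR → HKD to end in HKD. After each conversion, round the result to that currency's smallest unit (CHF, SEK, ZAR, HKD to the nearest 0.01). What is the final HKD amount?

MXN 2,200.00 ÷ 19.865 = CHF 110.75
CHF 110.75 × 11.255 = SEK 1,246.49
SEK 1,246.49 × 1.8722 = ZAR 2,333.68
ZAR 2,333.68 ÷ 2.4627 = HKD 947.61

HKD 947.61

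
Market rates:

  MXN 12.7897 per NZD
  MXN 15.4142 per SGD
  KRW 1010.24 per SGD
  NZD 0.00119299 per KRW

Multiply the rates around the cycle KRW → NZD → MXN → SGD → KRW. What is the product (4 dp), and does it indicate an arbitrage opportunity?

1.0000 (no arbitrage)

Around KRW → NZD → MXN → SGD → KRW: 1 × 0.00119299 × 12.7897 ÷ 15.4142 × 1010.24 = 1.000002
Product ≈ 1 (deviation 0.000%, within rounding noise).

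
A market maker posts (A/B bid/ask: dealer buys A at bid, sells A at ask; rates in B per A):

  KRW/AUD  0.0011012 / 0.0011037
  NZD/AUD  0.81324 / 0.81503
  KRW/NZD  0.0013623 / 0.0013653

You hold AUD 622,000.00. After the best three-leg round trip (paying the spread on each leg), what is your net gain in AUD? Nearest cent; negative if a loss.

Net profit: AUD 2,353.90

Best loop AUD → KRW → NZD → AUD:
AUD 622,000.00 ÷ 0.0011037 (buy KRW at ask) = KRW 563,558,938
KRW 563,558,938 × 0.0013623 (sell KRW at bid) = NZD 767,736.34
NZD 767,736.34 × 0.81324 (sell NZD at bid) = AUD 624,353.90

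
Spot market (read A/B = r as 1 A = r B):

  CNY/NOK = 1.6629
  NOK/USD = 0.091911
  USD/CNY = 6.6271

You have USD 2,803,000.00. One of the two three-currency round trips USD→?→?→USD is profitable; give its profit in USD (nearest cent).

Profit: USD 36,097.10

Profitable loop is USD → CNY → NOK → USD:
USD 2,803,000.00 × 6.6271 = CNY 18,575,761.30
CNY 18,575,761.30 × 1.6629 = NOK 30,889,633.47
NOK 30,889,633.47 × 0.091911 = USD 2,839,097.10
Profit = USD 2,839,097.10 − USD 2,803,000.00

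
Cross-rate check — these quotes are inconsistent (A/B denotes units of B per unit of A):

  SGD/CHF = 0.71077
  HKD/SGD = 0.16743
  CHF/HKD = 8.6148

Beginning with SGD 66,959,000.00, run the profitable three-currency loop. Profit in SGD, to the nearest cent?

Profit: SGD 1,687,203.68

Profitable loop is SGD → CHF → HKD → SGD:
SGD 66,959,000.00 × 0.71077 = CHF 47,592,448.43
CHF 47,592,448.43 × 8.6148 = HKD 409,999,424.73
HKD 409,999,424.73 × 0.16743 = SGD 68,646,203.68
Profit = SGD 68,646,203.68 − SGD 66,959,000.00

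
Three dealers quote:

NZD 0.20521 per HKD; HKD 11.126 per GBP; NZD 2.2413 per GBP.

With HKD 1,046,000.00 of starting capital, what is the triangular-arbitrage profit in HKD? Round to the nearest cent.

Profitable loop is HKD → NZD → GBP → HKD:
HKD 1,046,000.00 × 0.20521 = NZD 214,649.66
NZD 214,649.66 ÷ 2.2413 = GBP 95,770.16
GBP 95,770.16 × 11.126 = HKD 1,065,538.80
Profit = HKD 1,065,538.80 − HKD 1,046,000.00

Profit: HKD 19,538.80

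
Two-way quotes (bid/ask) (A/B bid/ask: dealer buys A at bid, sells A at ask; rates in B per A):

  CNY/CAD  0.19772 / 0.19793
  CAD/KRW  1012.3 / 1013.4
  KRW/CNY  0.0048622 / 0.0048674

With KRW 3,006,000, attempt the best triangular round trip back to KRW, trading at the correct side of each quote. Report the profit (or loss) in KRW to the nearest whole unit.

Net profit: KRW 72,927

Best loop KRW → CAD → CNY → KRW:
KRW 3,006,000 ÷ 1013.4 (buy CAD at ask) = CAD 2,966.25
CAD 2,966.25 ÷ 0.19793 (buy CNY at ask) = CNY 14,986.37
CNY 14,986.37 ÷ 0.0048674 (buy KRW at ask) = KRW 3,078,927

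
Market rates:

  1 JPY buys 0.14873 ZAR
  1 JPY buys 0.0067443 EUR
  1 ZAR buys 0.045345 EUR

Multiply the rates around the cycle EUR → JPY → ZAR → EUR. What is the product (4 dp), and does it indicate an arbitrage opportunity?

Around EUR → JPY → ZAR → EUR: 1 ÷ 0.0067443 × 0.14873 × 0.045345 = 0.999980
Product ≈ 1 (deviation 0.002%, within rounding noise).

1.0000 (no arbitrage)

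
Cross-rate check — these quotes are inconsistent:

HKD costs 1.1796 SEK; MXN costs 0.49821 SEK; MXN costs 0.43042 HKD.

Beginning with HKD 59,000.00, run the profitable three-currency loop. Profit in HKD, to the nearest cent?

Profit: HKD 1,126.62

Profitable loop is HKD → SEK → MXN → HKD:
HKD 59,000.00 × 1.1796 = SEK 69,596.40
SEK 69,596.40 ÷ 0.49821 = MXN 139,692.90
MXN 139,692.90 × 0.43042 = HKD 60,126.62
Profit = HKD 60,126.62 − HKD 59,000.00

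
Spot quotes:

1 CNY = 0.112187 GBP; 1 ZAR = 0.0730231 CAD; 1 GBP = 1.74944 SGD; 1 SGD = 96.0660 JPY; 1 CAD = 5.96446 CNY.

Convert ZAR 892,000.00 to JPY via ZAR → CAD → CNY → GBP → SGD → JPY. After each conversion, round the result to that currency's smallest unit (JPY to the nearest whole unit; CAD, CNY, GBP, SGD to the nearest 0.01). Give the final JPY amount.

ZAR 892,000.00 × 0.0730231 = CAD 65,136.61
CAD 65,136.61 × 5.96446 = CNY 388,504.70
CNY 388,504.70 × 0.112187 = GBP 43,585.18
GBP 43,585.18 × 1.74944 = SGD 76,249.66
SGD 76,249.66 × 96.0660 = JPY 7,325,000

JPY 7,325,000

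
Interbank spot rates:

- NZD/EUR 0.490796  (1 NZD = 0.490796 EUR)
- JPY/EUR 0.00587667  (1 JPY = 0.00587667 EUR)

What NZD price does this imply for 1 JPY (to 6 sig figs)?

1 JPY × 0.00587667 = 0.00587667 EUR
0.00587667 EUR ÷ 0.490796 = 0.0119738 NZD

JPY/NZD = 0.0119738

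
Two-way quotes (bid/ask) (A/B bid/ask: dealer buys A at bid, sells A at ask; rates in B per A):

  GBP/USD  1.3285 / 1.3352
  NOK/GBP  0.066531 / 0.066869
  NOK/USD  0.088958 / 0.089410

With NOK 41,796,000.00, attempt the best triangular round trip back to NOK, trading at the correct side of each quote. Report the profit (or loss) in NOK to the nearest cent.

Best loop NOK → USD → GBP → NOK:
NOK 41,796,000.00 × 0.088958 (sell NOK at bid) = USD 3,718,088.57
USD 3,718,088.57 ÷ 1.3352 (buy GBP at ask) = GBP 2,784,667.89
GBP 2,784,667.89 ÷ 0.066869 (buy NOK at ask) = NOK 41,643,629.95

Net result: NOK -152,370.05 (no profitable arbitrage after spreads)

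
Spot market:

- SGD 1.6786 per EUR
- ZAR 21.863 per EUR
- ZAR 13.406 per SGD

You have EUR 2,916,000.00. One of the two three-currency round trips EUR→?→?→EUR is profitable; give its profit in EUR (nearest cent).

Profit: EUR 85,402.21

Profitable loop is EUR → SGD → ZAR → EUR:
EUR 2,916,000.00 × 1.6786 = SGD 4,894,797.60
SGD 4,894,797.60 × 13.406 = ZAR 65,619,656.63
ZAR 65,619,656.63 ÷ 21.863 = EUR 3,001,402.21
Profit = EUR 3,001,402.21 − EUR 2,916,000.00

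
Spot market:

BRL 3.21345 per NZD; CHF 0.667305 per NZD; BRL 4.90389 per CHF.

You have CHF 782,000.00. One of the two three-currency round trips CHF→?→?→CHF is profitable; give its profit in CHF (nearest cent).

Profitable loop is CHF → BRL → NZD → CHF:
CHF 782,000.00 × 4.90389 = BRL 3,834,841.98
BRL 3,834,841.98 ÷ 3.21345 = NZD 1,193,372.23
NZD 1,193,372.23 × 0.667305 = CHF 796,343.25
Profit = CHF 796,343.25 − CHF 782,000.00

Profit: CHF 14,343.25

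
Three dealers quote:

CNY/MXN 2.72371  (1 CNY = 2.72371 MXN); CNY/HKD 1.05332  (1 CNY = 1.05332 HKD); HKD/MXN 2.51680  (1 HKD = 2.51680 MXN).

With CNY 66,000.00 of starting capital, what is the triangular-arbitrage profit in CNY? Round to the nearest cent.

Profit: CNY 1,810.32

Profitable loop is CNY → MXN → HKD → CNY:
CNY 66,000.00 × 2.72371 = MXN 179,764.86
MXN 179,764.86 ÷ 2.51680 = HKD 71,425.96
HKD 71,425.96 ÷ 1.05332 = CNY 67,810.32
Profit = CNY 67,810.32 − CNY 66,000.00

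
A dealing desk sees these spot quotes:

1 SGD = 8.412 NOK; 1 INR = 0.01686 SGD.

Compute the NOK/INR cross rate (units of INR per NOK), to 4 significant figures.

1 NOK ÷ 8.412 = 0.118878 SGD
0.118878 SGD ÷ 0.01686 = 7.05088 INR

NOK/INR = 7.051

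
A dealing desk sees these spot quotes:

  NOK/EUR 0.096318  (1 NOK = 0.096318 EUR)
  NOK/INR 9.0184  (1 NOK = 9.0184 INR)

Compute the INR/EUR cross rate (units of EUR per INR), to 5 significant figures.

INR/EUR = 0.010680

1 INR ÷ 9.0184 = 0.110884 NOK
0.110884 NOK × 0.096318 = 0.0106802 EUR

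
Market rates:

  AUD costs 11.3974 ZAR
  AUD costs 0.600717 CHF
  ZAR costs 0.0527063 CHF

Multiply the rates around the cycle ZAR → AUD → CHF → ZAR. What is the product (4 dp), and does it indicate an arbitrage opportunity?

Around ZAR → AUD → CHF → ZAR: 1 ÷ 11.3974 × 0.600717 ÷ 0.0527063 = 1.000004
Product ≈ 1 (deviation 0.000%, within rounding noise).

1.0000 (no arbitrage)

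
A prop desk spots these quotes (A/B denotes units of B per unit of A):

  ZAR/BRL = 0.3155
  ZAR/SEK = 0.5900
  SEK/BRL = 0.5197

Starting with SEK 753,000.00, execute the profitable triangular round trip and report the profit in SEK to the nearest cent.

Profit: SEK 21,800.00

Profitable loop is SEK → ZAR → BRL → SEK:
SEK 753,000.00 ÷ 0.5900 = ZAR 1,276,271.19
ZAR 1,276,271.19 × 0.3155 = BRL 402,663.56
BRL 402,663.56 ÷ 0.5197 = SEK 774,800.00
Profit = SEK 774,800.00 − SEK 753,000.00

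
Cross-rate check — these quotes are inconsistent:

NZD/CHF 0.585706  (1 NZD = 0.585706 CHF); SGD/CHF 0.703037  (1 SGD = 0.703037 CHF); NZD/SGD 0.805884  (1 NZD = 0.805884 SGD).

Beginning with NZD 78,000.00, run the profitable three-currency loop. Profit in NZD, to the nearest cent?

Profitable loop is NZD → CHF → SGD → NZD:
NZD 78,000.00 × 0.585706 = CHF 45,685.07
CHF 45,685.07 ÷ 0.703037 = SGD 64,982.45
SGD 64,982.45 ÷ 0.805884 = NZD 80,634.99
Profit = NZD 80,634.99 − NZD 78,000.00

Profit: NZD 2,634.99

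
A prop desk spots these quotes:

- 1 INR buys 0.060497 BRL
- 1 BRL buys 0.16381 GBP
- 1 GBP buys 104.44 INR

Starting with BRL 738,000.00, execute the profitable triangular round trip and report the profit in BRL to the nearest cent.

Profitable loop is BRL → GBP → INR → BRL:
BRL 738,000.00 × 0.16381 = GBP 120,891.78
GBP 120,891.78 × 104.44 = INR 12,625,937.50
INR 12,625,937.50 × 0.060497 = BRL 763,831.34
Profit = BRL 763,831.34 − BRL 738,000.00

Profit: BRL 25,831.34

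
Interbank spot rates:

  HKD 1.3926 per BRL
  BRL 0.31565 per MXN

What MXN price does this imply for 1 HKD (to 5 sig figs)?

1 HKD ÷ 1.3926 = 0.718081 BRL
0.718081 BRL ÷ 0.31565 = 2.27493 MXN

HKD/MXN = 2.2749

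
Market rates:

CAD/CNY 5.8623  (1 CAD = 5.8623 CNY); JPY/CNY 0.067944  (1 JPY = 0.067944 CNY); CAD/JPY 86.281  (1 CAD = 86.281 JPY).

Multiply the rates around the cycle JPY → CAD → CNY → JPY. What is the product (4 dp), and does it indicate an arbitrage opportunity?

Around JPY → CAD → CNY → JPY: 1 ÷ 86.281 × 5.8623 ÷ 0.067944 = 1.000004
Product ≈ 1 (deviation 0.000%, within rounding noise).

1.0000 (no arbitrage)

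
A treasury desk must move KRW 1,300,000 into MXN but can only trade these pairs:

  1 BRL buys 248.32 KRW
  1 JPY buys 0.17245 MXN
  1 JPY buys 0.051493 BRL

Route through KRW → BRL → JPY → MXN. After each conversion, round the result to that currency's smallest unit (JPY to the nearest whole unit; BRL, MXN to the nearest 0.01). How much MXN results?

KRW 1,300,000 ÷ 248.32 = BRL 5,235.18
BRL 5,235.18 ÷ 0.051493 = JPY 101,668
JPY 101,668 × 0.17245 = MXN 17,532.65

MXN 17,532.65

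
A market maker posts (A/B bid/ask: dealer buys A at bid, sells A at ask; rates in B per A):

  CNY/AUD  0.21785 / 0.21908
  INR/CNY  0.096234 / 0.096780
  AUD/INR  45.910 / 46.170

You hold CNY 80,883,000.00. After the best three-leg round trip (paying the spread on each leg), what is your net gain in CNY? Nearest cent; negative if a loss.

Best loop CNY → INR → AUD → CNY:
CNY 80,883,000.00 ÷ 0.096780 (buy INR at ask) = INR 835,740,855.55
INR 835,740,855.55 ÷ 46.170 (buy AUD at ask) = AUD 18,101,383.05
AUD 18,101,383.05 ÷ 0.21908 (buy CNY at ask) = CNY 82,624,534.66

Net profit: CNY 1,741,534.66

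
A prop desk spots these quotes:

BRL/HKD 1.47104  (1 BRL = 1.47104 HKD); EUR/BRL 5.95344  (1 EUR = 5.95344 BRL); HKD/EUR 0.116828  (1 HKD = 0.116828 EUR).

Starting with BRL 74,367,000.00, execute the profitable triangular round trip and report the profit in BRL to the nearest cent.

Profit: BRL 1,721,612.97

Profitable loop is BRL → HKD → EUR → BRL:
BRL 74,367,000.00 × 1.47104 = HKD 109,396,831.68
HKD 109,396,831.68 × 0.116828 = EUR 12,780,613.05
EUR 12,780,613.05 × 5.95344 = BRL 76,088,612.97
Profit = BRL 76,088,612.97 − BRL 74,367,000.00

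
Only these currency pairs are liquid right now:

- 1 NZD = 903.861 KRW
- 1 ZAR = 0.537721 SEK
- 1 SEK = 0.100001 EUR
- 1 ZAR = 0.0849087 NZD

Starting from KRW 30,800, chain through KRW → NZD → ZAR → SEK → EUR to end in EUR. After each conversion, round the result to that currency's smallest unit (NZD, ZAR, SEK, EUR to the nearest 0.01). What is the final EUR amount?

EUR 21.58

KRW 30,800 ÷ 903.861 = NZD 34.08
NZD 34.08 ÷ 0.0849087 = ZAR 401.37
ZAR 401.37 × 0.537721 = SEK 215.83
SEK 215.83 × 0.100001 = EUR 21.58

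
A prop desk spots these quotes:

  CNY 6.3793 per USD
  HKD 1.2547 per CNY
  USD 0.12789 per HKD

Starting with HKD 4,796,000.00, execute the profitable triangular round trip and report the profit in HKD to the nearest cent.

Profit: HKD 113,403.03

Profitable loop is HKD → USD → CNY → HKD:
HKD 4,796,000.00 × 0.12789 = USD 613,360.44
USD 613,360.44 × 6.3793 = CNY 3,912,810.25
CNY 3,912,810.25 × 1.2547 = HKD 4,909,403.03
Profit = HKD 4,909,403.03 − HKD 4,796,000.00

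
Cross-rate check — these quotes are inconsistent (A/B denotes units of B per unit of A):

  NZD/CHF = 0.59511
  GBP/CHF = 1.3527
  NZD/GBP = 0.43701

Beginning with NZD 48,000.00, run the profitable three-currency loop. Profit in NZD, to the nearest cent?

Profit: NZD 322.08

Profitable loop is NZD → CHF → GBP → NZD:
NZD 48,000.00 × 0.59511 = CHF 28,565.28
CHF 28,565.28 ÷ 1.3527 = GBP 21,117.23
GBP 21,117.23 ÷ 0.43701 = NZD 48,322.08
Profit = NZD 48,322.08 − NZD 48,000.00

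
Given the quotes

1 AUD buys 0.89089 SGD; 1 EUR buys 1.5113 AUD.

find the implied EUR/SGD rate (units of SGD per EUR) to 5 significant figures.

1 EUR × 1.5113 = 1.5113 AUD
1.5113 AUD × 0.89089 = 1.3464 SGD

EUR/SGD = 1.3464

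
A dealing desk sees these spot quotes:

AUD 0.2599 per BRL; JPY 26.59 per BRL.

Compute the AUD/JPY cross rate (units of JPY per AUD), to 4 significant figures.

AUD/JPY = 102.3

1 AUD ÷ 0.2599 = 3.84763 BRL
3.84763 BRL × 26.59 = 102.309 JPY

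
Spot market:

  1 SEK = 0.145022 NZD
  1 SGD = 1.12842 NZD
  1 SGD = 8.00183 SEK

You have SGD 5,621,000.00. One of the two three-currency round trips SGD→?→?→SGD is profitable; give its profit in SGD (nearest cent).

Profitable loop is SGD → SEK → NZD → SGD:
SGD 5,621,000.00 × 8.00183 = SEK 44,978,286.43
SEK 44,978,286.43 × 0.145022 = NZD 6,522,841.05
NZD 6,522,841.05 ÷ 1.12842 = SGD 5,780,508.19
Profit = SGD 5,780,508.19 − SGD 5,621,000.00

Profit: SGD 159,508.19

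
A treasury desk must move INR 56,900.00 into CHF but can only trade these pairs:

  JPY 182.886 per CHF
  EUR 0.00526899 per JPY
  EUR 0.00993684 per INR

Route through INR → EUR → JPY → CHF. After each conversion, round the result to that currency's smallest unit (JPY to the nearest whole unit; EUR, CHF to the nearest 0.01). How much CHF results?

INR 56,900.00 × 0.00993684 = EUR 565.41
EUR 565.41 ÷ 0.00526899 = JPY 107,309
JPY 107,309 ÷ 182.886 = CHF 586.75

CHF 586.75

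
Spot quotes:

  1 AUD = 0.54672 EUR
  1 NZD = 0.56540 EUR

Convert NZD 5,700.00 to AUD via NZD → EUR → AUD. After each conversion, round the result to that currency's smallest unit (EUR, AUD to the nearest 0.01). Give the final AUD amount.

AUD 5,894.75

NZD 5,700.00 × 0.56540 = EUR 3,222.78
EUR 3,222.78 ÷ 0.54672 = AUD 5,894.75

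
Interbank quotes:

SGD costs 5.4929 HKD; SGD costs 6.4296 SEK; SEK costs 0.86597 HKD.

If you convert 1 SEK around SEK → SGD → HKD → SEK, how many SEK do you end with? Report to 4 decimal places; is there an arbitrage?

Around SEK → SGD → HKD → SEK: 1 ÷ 6.4296 × 5.4929 ÷ 0.86597 = 0.986540
Product < 1; profitable direction is SEK → HKD → SGD → SEK.

0.9865 (arbitrage exists)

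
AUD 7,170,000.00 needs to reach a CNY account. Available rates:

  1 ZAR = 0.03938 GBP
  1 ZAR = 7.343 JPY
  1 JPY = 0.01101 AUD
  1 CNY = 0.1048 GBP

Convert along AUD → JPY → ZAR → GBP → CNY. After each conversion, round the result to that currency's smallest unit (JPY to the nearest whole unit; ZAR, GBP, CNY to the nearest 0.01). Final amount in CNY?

CNY 33,325,197.90

AUD 7,170,000.00 ÷ 0.01101 = JPY 651,226,158
JPY 651,226,158 ÷ 7.343 = ZAR 88,686,661.85
ZAR 88,686,661.85 × 0.03938 = GBP 3,492,480.74
GBP 3,492,480.74 ÷ 0.1048 = CNY 33,325,197.90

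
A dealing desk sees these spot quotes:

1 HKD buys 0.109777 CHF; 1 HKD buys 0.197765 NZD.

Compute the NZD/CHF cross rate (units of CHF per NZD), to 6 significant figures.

NZD/CHF = 0.555088

1 NZD ÷ 0.197765 = 5.05651 HKD
5.05651 HKD × 0.109777 = 0.555088 CHF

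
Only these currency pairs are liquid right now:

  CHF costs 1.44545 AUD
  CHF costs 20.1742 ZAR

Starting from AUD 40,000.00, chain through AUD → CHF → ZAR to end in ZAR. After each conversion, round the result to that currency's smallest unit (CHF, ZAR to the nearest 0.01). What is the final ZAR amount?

ZAR 558,281.44

AUD 40,000.00 ÷ 1.44545 = CHF 27,673.04
CHF 27,673.04 × 20.1742 = ZAR 558,281.44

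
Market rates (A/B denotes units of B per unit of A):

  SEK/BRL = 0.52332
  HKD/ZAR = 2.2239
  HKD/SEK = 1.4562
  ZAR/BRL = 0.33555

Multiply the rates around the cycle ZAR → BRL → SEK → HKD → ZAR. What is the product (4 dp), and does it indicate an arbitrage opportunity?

Around ZAR → BRL → SEK → HKD → ZAR: 1 × 0.33555 ÷ 0.52332 ÷ 1.4562 × 2.2239 = 0.979229
Product < 1; profitable direction is ZAR → HKD → SEK → BRL → ZAR.

0.9792 (arbitrage exists)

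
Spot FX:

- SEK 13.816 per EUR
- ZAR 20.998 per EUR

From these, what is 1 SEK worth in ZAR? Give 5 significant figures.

SEK/ZAR = 1.5198

1 SEK ÷ 13.816 = 0.0723798 EUR
0.0723798 EUR × 20.998 = 1.51983 ZAR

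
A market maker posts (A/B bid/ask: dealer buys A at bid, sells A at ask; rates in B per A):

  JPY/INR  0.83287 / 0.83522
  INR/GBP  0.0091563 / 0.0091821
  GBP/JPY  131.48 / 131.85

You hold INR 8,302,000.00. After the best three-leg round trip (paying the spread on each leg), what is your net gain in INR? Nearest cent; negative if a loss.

Net profit: INR 22,145.39

Best loop INR → GBP → JPY → INR:
INR 8,302,000.00 × 0.0091563 (sell INR at bid) = GBP 76,015.60
GBP 76,015.60 × 131.48 (sell GBP at bid) = JPY 9,994,531
JPY 9,994,531 × 0.83287 (sell JPY at bid) = INR 8,324,145.39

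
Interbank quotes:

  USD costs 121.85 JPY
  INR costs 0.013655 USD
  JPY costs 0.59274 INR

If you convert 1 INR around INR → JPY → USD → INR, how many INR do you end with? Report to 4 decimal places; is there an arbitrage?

Around INR → JPY → USD → INR: 1 ÷ 0.59274 ÷ 121.85 ÷ 0.013655 = 1.013955
Product > 1; profitable direction is INR → JPY → USD → INR.

1.0140 (arbitrage exists)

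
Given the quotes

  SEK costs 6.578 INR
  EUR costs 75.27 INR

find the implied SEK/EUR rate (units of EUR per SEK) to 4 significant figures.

1 SEK × 6.578 = 6.578 INR
6.578 INR ÷ 75.27 = 0.0873921 EUR

SEK/EUR = 0.08739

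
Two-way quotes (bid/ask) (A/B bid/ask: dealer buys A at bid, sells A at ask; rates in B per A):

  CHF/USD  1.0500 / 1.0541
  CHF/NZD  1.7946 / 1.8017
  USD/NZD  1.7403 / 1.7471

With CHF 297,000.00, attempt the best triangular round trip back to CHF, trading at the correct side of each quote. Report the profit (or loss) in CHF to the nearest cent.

Best loop CHF → USD → NZD → CHF:
CHF 297,000.00 × 1.0500 (sell CHF at bid) = USD 311,850.00
USD 311,850.00 × 1.7403 (sell USD at bid) = NZD 542,712.55
NZD 542,712.55 ÷ 1.8017 (buy CHF at ask) = CHF 301,222.49

Net profit: CHF 4,222.49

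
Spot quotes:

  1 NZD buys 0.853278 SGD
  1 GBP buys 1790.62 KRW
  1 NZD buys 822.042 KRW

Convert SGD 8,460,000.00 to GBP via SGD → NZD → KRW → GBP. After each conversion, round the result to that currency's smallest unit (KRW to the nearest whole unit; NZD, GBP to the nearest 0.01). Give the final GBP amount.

GBP 4,551,666.05

SGD 8,460,000.00 ÷ 0.853278 = NZD 9,914,705.41
NZD 9,914,705.41 × 822.042 = KRW 8,150,304,265
KRW 8,150,304,265 ÷ 1790.62 = GBP 4,551,666.05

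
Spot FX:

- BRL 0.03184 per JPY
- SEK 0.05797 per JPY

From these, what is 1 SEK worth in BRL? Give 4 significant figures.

SEK/BRL = 0.5492

1 SEK ÷ 0.05797 = 17.2503 JPY
17.2503 JPY × 0.03184 = 0.54925 BRL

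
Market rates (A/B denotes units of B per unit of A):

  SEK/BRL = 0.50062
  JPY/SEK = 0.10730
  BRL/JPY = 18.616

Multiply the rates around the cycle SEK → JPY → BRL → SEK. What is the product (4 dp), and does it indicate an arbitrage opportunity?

1.0000 (no arbitrage)

Around SEK → JPY → BRL → SEK: 1 ÷ 0.10730 ÷ 18.616 ÷ 0.50062 = 1.000013
Product ≈ 1 (deviation 0.001%, within rounding noise).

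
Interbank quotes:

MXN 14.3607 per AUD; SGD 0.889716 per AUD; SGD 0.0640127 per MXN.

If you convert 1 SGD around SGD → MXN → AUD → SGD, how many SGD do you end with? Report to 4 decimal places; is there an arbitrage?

Around SGD → MXN → AUD → SGD: 1 ÷ 0.0640127 ÷ 14.3607 × 0.889716 = 0.967854
Product < 1; profitable direction is SGD → AUD → MXN → SGD.

0.9679 (arbitrage exists)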